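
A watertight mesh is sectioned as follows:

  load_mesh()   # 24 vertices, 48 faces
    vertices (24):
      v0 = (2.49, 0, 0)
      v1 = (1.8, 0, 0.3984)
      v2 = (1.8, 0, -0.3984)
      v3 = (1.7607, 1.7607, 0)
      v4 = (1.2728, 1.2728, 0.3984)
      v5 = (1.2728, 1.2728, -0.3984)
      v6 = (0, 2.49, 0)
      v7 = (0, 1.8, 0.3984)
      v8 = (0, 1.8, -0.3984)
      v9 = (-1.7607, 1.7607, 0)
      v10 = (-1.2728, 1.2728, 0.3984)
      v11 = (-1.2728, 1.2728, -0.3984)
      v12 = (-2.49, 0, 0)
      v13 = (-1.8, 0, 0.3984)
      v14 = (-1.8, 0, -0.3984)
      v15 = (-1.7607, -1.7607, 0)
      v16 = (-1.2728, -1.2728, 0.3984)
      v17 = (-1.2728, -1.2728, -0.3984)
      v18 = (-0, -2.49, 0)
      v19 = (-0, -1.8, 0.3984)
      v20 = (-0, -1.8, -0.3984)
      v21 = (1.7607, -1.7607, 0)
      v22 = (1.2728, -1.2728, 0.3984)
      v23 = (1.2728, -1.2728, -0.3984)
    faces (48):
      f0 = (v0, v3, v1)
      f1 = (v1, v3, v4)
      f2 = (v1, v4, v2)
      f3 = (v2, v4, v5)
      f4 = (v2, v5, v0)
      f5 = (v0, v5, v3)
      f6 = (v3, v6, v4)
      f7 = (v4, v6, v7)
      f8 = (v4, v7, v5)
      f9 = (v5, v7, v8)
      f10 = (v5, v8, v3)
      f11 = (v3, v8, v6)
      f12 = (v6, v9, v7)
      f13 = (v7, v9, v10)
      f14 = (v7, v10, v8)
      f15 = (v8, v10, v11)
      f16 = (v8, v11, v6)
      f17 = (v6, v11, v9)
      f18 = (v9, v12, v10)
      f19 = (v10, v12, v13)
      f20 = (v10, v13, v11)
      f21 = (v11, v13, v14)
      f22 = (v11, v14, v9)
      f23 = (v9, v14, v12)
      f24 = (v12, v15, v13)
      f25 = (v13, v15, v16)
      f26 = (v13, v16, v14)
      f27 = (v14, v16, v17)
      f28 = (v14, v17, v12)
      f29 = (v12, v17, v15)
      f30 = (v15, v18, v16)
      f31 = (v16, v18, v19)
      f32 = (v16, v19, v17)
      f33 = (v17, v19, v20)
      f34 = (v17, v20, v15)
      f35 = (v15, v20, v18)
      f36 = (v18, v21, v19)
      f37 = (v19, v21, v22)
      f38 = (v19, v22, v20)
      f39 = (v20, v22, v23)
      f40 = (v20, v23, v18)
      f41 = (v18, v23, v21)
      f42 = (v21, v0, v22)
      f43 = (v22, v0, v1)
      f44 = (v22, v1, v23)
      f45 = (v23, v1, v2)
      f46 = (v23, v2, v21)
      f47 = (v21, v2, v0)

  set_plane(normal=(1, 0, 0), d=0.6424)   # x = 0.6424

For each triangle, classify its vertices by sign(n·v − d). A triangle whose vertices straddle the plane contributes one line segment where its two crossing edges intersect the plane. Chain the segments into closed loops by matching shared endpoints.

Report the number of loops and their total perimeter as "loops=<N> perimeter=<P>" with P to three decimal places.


Straddling triangles (12 of 48):
  (v3,v6,v4) [+-+] → (0.6424, 2.22391, 0)–(0.6424, 1.87566, 0.201078)  len=0.4021
  (v4,v6,v7) [+--] → (0.6424, 1.87566, 0.201078)–(0.6424, 1.53391, 0.3984)  len=0.3946
  (v4,v7,v5) [+-+] → (0.6424, 1.53391, 0.3984)–(0.6424, 1.53391, -0.00375613)  len=0.4022
  (v5,v7,v8) [+--] → (0.6424, 1.53391, -0.00375613)–(0.6424, 1.53391, -0.3984)  len=0.3946
  (v5,v8,v3) [+-+] → (0.6424, 1.53391, -0.3984)–(0.6424, 1.78566, -0.253042)  len=0.2907
  (v3,v8,v6) [+--] → (0.6424, 1.78566, -0.253042)–(0.6424, 2.22391, 0)  len=0.5061
  (v18,v21,v19) [-+-] → (0.6424, -2.22391, 0)–(0.6424, -1.78566, 0.253042)  len=0.5061
  (v19,v21,v22) [-++] → (0.6424, -1.78566, 0.253042)–(0.6424, -1.53391, 0.3984)  len=0.2907
  (v19,v22,v20) [-+-] → (0.6424, -1.53391, 0.3984)–(0.6424, -1.53391, 0.00375613)  len=0.3946
  (v20,v22,v23) [-++] → (0.6424, -1.53391, 0.00375613)–(0.6424, -1.53391, -0.3984)  len=0.4022
  (v20,v23,v18) [-+-] → (0.6424, -1.53391, -0.3984)–(0.6424, -1.87566, -0.201078)  len=0.3946
  (v18,v23,v21) [-++] → (0.6424, -1.87566, -0.201078)–(0.6424, -2.22391, 0)  len=0.4021

Chained into 2 loop(s):
  loop 1: 6 segments, perimeter = 2.3903
  loop 2: 6 segments, perimeter = 2.3903
Total perimeter = 4.781

loops=2 perimeter=4.781


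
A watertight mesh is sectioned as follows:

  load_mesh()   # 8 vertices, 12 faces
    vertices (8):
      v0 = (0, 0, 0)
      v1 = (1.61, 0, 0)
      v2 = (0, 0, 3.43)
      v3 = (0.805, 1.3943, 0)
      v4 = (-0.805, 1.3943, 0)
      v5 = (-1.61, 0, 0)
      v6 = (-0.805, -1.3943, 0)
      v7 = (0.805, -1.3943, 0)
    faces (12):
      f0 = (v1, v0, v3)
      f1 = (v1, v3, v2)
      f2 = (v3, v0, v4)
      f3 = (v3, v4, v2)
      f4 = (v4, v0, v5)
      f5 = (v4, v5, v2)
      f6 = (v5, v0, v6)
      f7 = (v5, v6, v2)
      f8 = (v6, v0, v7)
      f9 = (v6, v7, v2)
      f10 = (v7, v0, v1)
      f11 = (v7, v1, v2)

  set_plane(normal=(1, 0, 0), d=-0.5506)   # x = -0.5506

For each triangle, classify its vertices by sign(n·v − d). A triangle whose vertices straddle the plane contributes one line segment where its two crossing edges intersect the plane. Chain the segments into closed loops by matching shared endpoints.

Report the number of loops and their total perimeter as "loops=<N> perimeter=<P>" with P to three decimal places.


Straddling triangles (8 of 12):
  (v3,v0,v4) [++-] → (-0.5506, 0.953667, 0)–(-0.5506, 1.3943, 0)  len=0.4406
  (v3,v4,v2) [+-+] → (-0.5506, 1.3943, 0)–(-0.5506, 0.953667, 1.08397)  len=1.1701
  (v4,v0,v5) [-+-] → (-0.5506, 0.953667, 0)–(-0.5506, 0, 0)  len=0.9537
  (v4,v5,v2) [--+] → (-0.5506, 0, 2.25698)–(-0.5506, 0.953667, 1.08397)  len=1.5118
  (v5,v0,v6) [-+-] → (-0.5506, 0, 0)–(-0.5506, -0.953667, 0)  len=0.9537
  (v5,v6,v2) [--+] → (-0.5506, -0.953667, 1.08397)–(-0.5506, 0, 2.25698)  len=1.5118
  (v6,v0,v7) [-++] → (-0.5506, -0.953667, 0)–(-0.5506, -1.3943, 0)  len=0.4406
  (v6,v7,v2) [-++] → (-0.5506, -1.3943, 0)–(-0.5506, -0.953667, 1.08397)  len=1.1701

Chained into 1 loop(s):
  loop 1: 8 segments, perimeter = 8.1523
Total perimeter = 8.152

loops=1 perimeter=8.152


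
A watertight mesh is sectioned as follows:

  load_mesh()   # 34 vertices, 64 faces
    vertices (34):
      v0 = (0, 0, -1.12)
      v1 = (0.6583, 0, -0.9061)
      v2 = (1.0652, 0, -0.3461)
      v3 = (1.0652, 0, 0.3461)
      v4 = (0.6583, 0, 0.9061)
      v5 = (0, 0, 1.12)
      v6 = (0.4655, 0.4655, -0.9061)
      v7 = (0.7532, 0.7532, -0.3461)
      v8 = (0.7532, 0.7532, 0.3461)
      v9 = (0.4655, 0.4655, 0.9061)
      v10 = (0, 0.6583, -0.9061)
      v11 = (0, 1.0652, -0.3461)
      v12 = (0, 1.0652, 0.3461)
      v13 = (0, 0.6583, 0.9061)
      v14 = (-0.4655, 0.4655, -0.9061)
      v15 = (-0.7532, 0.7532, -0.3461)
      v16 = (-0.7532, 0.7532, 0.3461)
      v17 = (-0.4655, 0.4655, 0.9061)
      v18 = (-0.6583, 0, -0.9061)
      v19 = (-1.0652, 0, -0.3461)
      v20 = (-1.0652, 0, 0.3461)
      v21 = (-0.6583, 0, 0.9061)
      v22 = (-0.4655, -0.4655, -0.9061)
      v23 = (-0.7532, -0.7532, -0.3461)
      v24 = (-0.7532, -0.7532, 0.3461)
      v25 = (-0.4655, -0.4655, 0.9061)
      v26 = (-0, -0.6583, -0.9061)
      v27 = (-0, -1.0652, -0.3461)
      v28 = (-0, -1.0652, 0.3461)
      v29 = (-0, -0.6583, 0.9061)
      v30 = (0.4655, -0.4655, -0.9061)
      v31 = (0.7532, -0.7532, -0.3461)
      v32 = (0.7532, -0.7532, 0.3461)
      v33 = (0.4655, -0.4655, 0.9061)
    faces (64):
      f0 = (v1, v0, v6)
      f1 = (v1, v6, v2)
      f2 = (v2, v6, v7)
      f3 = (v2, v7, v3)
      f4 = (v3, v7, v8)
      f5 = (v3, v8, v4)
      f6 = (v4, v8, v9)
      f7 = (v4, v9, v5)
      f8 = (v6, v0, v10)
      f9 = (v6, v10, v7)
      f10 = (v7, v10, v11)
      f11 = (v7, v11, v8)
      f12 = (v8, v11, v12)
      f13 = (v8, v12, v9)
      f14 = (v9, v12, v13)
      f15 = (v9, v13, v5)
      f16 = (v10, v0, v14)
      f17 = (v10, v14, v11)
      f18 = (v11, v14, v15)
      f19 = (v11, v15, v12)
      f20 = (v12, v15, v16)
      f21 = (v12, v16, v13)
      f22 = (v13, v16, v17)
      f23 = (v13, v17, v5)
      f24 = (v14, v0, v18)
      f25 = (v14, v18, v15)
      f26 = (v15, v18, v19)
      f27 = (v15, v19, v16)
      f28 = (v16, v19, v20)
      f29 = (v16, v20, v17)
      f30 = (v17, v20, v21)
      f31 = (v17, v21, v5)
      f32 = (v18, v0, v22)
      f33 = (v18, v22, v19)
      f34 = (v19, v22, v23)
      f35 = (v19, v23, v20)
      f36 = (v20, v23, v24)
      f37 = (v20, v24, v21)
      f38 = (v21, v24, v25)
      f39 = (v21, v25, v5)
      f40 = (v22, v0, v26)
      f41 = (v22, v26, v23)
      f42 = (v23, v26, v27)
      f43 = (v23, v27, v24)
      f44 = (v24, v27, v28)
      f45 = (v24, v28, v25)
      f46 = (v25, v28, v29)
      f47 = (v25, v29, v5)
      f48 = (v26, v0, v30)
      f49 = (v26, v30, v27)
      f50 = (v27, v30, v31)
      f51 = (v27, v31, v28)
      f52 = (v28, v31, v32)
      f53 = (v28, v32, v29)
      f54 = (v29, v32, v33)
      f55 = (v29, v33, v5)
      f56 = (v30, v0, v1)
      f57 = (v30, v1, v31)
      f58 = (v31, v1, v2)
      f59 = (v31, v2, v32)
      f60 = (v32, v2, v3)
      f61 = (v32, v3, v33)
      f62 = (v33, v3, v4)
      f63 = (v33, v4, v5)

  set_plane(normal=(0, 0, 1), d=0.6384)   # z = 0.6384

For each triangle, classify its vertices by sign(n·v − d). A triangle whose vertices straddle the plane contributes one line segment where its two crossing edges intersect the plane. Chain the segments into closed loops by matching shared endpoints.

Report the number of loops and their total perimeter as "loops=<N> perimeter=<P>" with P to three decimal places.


loops=1 perimeter=5.222

Straddling triangles (16 of 64):
  (v3,v8,v4) [--+] → (0.703666, 0.360057, 0.6384)–(0.852813, 0, 0.6384)  len=0.3897
  (v4,v8,v9) [+-+] → (0.703666, 0.360057, 0.6384)–(0.603031, 0.603031, 0.6384)  len=0.2630
  (v8,v12,v9) [--+] → (0.242974, 0.752178, 0.6384)–(0.603031, 0.603031, 0.6384)  len=0.3897
  (v9,v12,v13) [+-+] → (0.242974, 0.752178, 0.6384)–(0, 0.852813, 0.6384)  len=0.2630
  (v12,v16,v13) [--+] → (-0.360057, 0.703666, 0.6384)–(0, 0.852813, 0.6384)  len=0.3897
  (v13,v16,v17) [+-+] → (-0.360057, 0.703666, 0.6384)–(-0.603031, 0.603031, 0.6384)  len=0.2630
  (v16,v20,v17) [--+] → (-0.752178, 0.242974, 0.6384)–(-0.603031, 0.603031, 0.6384)  len=0.3897
  (v17,v20,v21) [+-+] → (-0.752178, 0.242974, 0.6384)–(-0.852813, 0, 0.6384)  len=0.2630
  (v20,v24,v21) [--+] → (-0.703666, -0.360057, 0.6384)–(-0.852813, 0, 0.6384)  len=0.3897
  (v21,v24,v25) [+-+] → (-0.703666, -0.360057, 0.6384)–(-0.603031, -0.603031, 0.6384)  len=0.2630
  (v24,v28,v25) [--+] → (-0.242974, -0.752178, 0.6384)–(-0.603031, -0.603031, 0.6384)  len=0.3897
  (v25,v28,v29) [+-+] → (-0.242974, -0.752178, 0.6384)–(0, -0.852813, 0.6384)  len=0.2630
  (v28,v32,v29) [--+] → (0.360057, -0.703666, 0.6384)–(0, -0.852813, 0.6384)  len=0.3897
  (v29,v32,v33) [+-+] → (0.360057, -0.703666, 0.6384)–(0.603031, -0.603031, 0.6384)  len=0.2630
  (v32,v3,v33) [--+] → (0.752178, -0.242974, 0.6384)–(0.603031, -0.603031, 0.6384)  len=0.3897
  (v33,v3,v4) [+-+] → (0.752178, -0.242974, 0.6384)–(0.852813, 0, 0.6384)  len=0.2630

Chained into 1 loop(s):
  loop 1: 16 segments, perimeter = 5.2217
Total perimeter = 5.222


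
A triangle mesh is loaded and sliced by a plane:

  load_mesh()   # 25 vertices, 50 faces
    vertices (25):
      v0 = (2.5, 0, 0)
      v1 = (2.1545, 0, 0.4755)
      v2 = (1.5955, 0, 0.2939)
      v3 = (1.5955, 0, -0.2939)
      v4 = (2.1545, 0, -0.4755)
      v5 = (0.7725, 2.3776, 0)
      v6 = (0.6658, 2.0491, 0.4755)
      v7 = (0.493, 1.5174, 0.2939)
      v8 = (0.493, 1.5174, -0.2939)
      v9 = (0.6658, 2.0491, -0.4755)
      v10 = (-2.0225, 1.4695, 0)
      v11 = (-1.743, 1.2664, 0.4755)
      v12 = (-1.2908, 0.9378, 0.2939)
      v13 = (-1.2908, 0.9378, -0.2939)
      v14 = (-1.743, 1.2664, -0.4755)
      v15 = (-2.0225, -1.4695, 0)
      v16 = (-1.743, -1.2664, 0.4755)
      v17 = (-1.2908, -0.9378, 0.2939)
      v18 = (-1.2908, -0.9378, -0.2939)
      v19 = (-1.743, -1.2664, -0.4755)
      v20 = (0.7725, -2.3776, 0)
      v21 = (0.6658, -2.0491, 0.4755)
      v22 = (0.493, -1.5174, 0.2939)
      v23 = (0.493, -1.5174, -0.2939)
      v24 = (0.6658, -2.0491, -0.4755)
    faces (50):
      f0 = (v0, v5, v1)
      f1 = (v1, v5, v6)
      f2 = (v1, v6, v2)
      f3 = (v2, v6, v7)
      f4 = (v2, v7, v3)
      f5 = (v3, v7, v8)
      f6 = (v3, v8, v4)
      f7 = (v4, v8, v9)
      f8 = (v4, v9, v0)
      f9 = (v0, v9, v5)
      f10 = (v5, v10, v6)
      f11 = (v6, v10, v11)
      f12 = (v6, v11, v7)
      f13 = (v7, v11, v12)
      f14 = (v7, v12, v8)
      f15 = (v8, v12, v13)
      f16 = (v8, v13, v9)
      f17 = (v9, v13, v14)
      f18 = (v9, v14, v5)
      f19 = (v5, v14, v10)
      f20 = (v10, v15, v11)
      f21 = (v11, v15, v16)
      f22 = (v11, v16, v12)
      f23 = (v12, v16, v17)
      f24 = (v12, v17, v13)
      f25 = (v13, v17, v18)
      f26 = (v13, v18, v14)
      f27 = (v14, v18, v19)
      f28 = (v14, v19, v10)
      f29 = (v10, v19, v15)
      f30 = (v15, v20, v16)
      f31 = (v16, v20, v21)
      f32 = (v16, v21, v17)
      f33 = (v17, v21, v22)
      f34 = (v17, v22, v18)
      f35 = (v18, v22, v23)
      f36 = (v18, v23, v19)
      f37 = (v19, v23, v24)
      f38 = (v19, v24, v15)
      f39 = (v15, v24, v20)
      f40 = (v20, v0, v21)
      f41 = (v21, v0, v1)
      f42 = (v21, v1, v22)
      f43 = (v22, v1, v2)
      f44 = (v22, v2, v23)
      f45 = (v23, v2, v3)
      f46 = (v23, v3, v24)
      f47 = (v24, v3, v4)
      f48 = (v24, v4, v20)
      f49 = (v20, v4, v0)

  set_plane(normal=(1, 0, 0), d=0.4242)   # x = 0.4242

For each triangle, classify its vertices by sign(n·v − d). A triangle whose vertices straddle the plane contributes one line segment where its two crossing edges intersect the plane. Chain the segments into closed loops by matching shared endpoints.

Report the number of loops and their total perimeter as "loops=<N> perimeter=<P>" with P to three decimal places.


loops=2 perimeter=5.448

Straddling triangles (20 of 50):
  (v5,v10,v6) [+-+] → (0.4242, 2.26444, 0)–(0.4242, 1.99701, 0.432766)  len=0.5087
  (v6,v10,v11) [+--] → (0.4242, 1.99701, 0.432766)–(0.4242, 1.9706, 0.4755)  len=0.0502
  (v6,v11,v7) [+-+] → (0.4242, 1.9706, 0.4755)–(0.4242, 1.50968, 0.299488)  len=0.4934
  (v7,v11,v12) [+--] → (0.4242, 1.50968, 0.299488)–(0.4242, 1.49505, 0.2939)  len=0.0157
  (v7,v12,v8) [+-+] → (0.4242, 1.49505, 0.2939)–(0.4242, 1.49505, -0.271229)  len=0.5651
  (v8,v12,v13) [+--] → (0.4242, 1.49505, -0.271229)–(0.4242, 1.49505, -0.2939)  len=0.0227
  (v8,v13,v9) [+-+] → (0.4242, 1.49505, -0.2939)–(0.4242, 1.91188, -0.453076)  len=0.4462
  (v9,v13,v14) [+--] → (0.4242, 1.91188, -0.453076)–(0.4242, 1.9706, -0.4755)  len=0.0629
  (v9,v14,v5) [+-+] → (0.4242, 1.9706, -0.4755)–(0.4242, 2.22374, -0.0658385)  len=0.4816
  (v5,v14,v10) [+--] → (0.4242, 2.22374, -0.0658385)–(0.4242, 2.26444, 0)  len=0.0774
  (v15,v20,v16) [-+-] → (0.4242, -2.26444, 0)–(0.4242, -2.22374, 0.0658385)  len=0.0774
  (v16,v20,v21) [-++] → (0.4242, -2.22374, 0.0658385)–(0.4242, -1.9706, 0.4755)  len=0.4816
  (v16,v21,v17) [-+-] → (0.4242, -1.9706, 0.4755)–(0.4242, -1.91188, 0.453076)  len=0.0629
  (v17,v21,v22) [-++] → (0.4242, -1.91188, 0.453076)–(0.4242, -1.49505, 0.2939)  len=0.4462
  (v17,v22,v18) [-+-] → (0.4242, -1.49505, 0.2939)–(0.4242, -1.49505, 0.271229)  len=0.0227
  (v18,v22,v23) [-++] → (0.4242, -1.49505, 0.271229)–(0.4242, -1.49505, -0.2939)  len=0.5651
  (v18,v23,v19) [-+-] → (0.4242, -1.49505, -0.2939)–(0.4242, -1.50968, -0.299488)  len=0.0157
  (v19,v23,v24) [-++] → (0.4242, -1.50968, -0.299488)–(0.4242, -1.9706, -0.4755)  len=0.4934
  (v19,v24,v15) [-+-] → (0.4242, -1.9706, -0.4755)–(0.4242, -1.99701, -0.432766)  len=0.0502
  (v15,v24,v20) [-++] → (0.4242, -1.99701, -0.432766)–(0.4242, -2.26444, 0)  len=0.5087

Chained into 2 loop(s):
  loop 1: 10 segments, perimeter = 2.7238
  loop 2: 10 segments, perimeter = 2.7238
Total perimeter = 5.448


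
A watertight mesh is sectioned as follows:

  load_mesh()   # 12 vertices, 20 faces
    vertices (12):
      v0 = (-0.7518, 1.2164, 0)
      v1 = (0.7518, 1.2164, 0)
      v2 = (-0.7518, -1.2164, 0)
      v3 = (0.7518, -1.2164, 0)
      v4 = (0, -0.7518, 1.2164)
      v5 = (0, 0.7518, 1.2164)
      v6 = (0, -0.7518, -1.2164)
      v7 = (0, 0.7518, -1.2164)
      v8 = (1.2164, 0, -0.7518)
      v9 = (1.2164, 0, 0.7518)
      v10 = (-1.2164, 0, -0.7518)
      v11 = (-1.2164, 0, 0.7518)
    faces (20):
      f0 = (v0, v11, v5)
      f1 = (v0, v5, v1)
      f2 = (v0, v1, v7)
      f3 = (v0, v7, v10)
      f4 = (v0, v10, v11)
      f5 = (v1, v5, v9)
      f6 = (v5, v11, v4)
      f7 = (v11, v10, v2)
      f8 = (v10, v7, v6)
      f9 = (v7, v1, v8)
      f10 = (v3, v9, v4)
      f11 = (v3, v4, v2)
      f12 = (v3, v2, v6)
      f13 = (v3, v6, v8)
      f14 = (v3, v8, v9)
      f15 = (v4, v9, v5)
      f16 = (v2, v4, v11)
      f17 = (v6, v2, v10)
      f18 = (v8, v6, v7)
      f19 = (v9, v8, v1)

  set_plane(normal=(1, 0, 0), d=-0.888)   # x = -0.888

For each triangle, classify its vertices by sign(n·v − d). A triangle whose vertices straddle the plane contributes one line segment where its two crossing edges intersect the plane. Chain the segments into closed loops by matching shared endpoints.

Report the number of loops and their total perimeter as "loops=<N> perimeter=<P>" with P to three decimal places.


Straddling triangles (8 of 20):
  (v0,v11,v5) [+-+] → (-0.888, 0.859806, 0.220394)–(-0.888, 0.202969, 0.877231)  len=0.9289
  (v0,v7,v10) [++-] → (-0.888, 0.202969, -0.877231)–(-0.888, 0.859806, -0.220394)  len=0.9289
  (v0,v10,v11) [+--] → (-0.888, 0.859806, -0.220394)–(-0.888, 0.859806, 0.220394)  len=0.4408
  (v5,v11,v4) [+-+] → (-0.888, 0.202969, 0.877231)–(-0.888, -0.202969, 0.877231)  len=0.4059
  (v11,v10,v2) [--+] → (-0.888, -0.859806, -0.220394)–(-0.888, -0.859806, 0.220394)  len=0.4408
  (v10,v7,v6) [-++] → (-0.888, 0.202969, -0.877231)–(-0.888, -0.202969, -0.877231)  len=0.4059
  (v2,v4,v11) [++-] → (-0.888, -0.202969, 0.877231)–(-0.888, -0.859806, 0.220394)  len=0.9289
  (v6,v2,v10) [++-] → (-0.888, -0.859806, -0.220394)–(-0.888, -0.202969, -0.877231)  len=0.9289

Chained into 1 loop(s):
  loop 1: 8 segments, perimeter = 5.4091
Total perimeter = 5.409

loops=1 perimeter=5.409


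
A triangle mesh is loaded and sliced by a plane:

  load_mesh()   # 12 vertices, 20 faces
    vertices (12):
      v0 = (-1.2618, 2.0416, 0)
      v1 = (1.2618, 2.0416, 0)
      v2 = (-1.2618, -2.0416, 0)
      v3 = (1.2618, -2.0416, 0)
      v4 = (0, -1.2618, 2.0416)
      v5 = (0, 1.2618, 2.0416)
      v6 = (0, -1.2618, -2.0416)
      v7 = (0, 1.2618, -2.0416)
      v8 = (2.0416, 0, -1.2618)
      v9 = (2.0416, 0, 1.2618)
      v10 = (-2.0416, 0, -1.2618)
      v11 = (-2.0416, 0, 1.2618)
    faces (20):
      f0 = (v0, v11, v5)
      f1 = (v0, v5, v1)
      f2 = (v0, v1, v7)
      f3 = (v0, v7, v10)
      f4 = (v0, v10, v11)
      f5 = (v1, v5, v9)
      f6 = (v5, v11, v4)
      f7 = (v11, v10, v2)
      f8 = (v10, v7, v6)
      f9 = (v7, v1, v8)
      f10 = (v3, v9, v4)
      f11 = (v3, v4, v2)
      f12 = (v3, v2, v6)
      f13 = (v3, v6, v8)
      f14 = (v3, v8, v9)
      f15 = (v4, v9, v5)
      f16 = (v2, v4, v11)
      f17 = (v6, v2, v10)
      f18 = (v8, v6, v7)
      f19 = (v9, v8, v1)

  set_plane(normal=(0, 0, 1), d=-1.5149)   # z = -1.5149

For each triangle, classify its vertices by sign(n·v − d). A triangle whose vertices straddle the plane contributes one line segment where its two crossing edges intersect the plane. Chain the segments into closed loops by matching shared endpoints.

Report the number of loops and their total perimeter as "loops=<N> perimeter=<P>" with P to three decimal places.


loops=1 perimeter=8.899

Straddling triangles (8 of 20):
  (v0,v1,v7) [++-] → (0.325524, 1.46298, -1.5149)–(-0.325524, 1.46298, -1.5149)  len=0.6510
  (v0,v7,v10) [+-+] → (-0.325524, 1.46298, -1.5149)–(-1.37896, 0.409543, -1.5149)  len=1.4898
  (v10,v7,v6) [+--] → (-1.37896, 0.409543, -1.5149)–(-1.37896, -0.409543, -1.5149)  len=0.8191
  (v7,v1,v8) [-++] → (0.325524, 1.46298, -1.5149)–(1.37896, 0.409543, -1.5149)  len=1.4898
  (v3,v2,v6) [++-] → (-0.325524, -1.46298, -1.5149)–(0.325524, -1.46298, -1.5149)  len=0.6510
  (v3,v6,v8) [+-+] → (0.325524, -1.46298, -1.5149)–(1.37896, -0.409543, -1.5149)  len=1.4898
  (v6,v2,v10) [-++] → (-0.325524, -1.46298, -1.5149)–(-1.37896, -0.409543, -1.5149)  len=1.4898
  (v8,v6,v7) [+--] → (1.37896, -0.409543, -1.5149)–(1.37896, 0.409543, -1.5149)  len=0.8191

Chained into 1 loop(s):
  loop 1: 8 segments, perimeter = 8.8994
Total perimeter = 8.899


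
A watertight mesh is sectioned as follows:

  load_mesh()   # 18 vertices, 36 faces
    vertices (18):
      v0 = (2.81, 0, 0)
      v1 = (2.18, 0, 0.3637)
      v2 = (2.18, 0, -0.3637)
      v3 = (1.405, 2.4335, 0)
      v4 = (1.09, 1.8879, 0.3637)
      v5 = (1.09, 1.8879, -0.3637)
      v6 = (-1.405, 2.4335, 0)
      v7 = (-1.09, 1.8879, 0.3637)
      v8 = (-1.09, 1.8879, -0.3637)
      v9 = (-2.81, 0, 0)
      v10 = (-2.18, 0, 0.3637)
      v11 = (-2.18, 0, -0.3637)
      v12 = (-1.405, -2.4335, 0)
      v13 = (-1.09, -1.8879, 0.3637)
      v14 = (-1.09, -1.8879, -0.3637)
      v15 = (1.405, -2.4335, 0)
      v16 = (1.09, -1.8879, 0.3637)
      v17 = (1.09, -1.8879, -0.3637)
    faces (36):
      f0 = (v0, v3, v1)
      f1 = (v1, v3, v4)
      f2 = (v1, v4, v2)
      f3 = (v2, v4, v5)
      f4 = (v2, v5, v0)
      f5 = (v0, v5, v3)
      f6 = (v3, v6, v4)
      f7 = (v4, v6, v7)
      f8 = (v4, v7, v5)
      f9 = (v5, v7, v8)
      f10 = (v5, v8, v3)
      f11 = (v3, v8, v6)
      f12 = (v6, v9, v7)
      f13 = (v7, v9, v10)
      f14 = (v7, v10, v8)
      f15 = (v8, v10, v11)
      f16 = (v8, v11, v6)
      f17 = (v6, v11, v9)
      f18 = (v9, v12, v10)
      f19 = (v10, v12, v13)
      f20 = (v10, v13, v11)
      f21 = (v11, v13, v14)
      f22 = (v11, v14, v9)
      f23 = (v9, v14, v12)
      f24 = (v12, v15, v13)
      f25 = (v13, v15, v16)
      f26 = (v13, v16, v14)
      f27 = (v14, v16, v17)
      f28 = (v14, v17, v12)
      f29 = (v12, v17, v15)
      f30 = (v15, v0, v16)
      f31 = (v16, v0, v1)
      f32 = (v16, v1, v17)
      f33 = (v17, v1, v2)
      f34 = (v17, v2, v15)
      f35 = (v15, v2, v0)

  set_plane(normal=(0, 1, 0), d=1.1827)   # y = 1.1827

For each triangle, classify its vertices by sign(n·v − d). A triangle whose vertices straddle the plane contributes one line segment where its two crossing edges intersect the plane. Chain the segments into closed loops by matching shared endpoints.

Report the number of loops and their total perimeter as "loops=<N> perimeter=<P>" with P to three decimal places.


loops=2 perimeter=4.365

Straddling triangles (12 of 36):
  (v0,v3,v1) [-+-] → (2.12716, 1.1827, 0)–(1.80334, 1.1827, 0.186939)  len=0.3739
  (v1,v3,v4) [-++] → (1.80334, 1.1827, 0.186939)–(1.49716, 1.1827, 0.3637)  len=0.3535
  (v1,v4,v2) [-+-] → (1.49716, 1.1827, 0.3637)–(1.49716, 1.1827, 0.0919894)  len=0.2717
  (v2,v4,v5) [-++] → (1.49716, 1.1827, 0.0919894)–(1.49716, 1.1827, -0.3637)  len=0.4557
  (v2,v5,v0) [-+-] → (1.49716, 1.1827, -0.3637)–(1.73248, 1.1827, -0.227845)  len=0.2717
  (v0,v5,v3) [-++] → (1.73248, 1.1827, -0.227845)–(2.12716, 1.1827, 0)  len=0.4557
  (v6,v9,v7) [+-+] → (-2.12716, 1.1827, 0)–(-1.73248, 1.1827, 0.227845)  len=0.4557
  (v7,v9,v10) [+--] → (-1.73248, 1.1827, 0.227845)–(-1.49716, 1.1827, 0.3637)  len=0.2717
  (v7,v10,v8) [+-+] → (-1.49716, 1.1827, 0.3637)–(-1.49716, 1.1827, -0.0919894)  len=0.4557
  (v8,v10,v11) [+--] → (-1.49716, 1.1827, -0.0919894)–(-1.49716, 1.1827, -0.3637)  len=0.2717
  (v8,v11,v6) [+-+] → (-1.49716, 1.1827, -0.3637)–(-1.80334, 1.1827, -0.186939)  len=0.3535
  (v6,v11,v9) [+--] → (-1.80334, 1.1827, -0.186939)–(-2.12716, 1.1827, 0)  len=0.3739

Chained into 2 loop(s):
  loop 1: 6 segments, perimeter = 2.1823
  loop 2: 6 segments, perimeter = 2.1823
Total perimeter = 4.365


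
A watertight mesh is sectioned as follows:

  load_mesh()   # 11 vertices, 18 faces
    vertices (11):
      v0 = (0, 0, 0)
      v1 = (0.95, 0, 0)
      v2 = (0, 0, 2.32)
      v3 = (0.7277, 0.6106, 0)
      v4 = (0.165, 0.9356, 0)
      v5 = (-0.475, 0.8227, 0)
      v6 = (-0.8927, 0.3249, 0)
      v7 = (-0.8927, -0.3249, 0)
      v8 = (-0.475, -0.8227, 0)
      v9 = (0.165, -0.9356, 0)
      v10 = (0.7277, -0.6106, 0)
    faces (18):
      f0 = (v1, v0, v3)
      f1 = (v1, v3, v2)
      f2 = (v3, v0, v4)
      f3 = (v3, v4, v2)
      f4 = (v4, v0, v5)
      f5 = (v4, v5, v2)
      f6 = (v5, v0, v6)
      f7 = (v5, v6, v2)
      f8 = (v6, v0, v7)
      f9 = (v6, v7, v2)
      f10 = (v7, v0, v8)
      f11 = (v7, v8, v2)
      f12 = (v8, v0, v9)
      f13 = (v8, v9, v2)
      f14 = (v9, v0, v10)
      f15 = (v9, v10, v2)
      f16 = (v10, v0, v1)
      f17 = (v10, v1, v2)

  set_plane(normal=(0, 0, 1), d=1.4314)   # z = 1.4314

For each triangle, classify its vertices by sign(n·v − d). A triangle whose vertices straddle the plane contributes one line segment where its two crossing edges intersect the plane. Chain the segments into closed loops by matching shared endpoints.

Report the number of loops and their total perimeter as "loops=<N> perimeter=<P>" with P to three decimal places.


Straddling triangles (9 of 18):
  (v1,v3,v2) [--+] → (0.278722, 0.23387, 1.4314)–(0.363866, 0, 1.4314)  len=0.2489
  (v3,v4,v2) [--+] → (0.0631978, 0.358351, 1.4314)–(0.278722, 0.23387, 1.4314)  len=0.2489
  (v4,v5,v2) [--+] → (-0.181933, 0.315108, 1.4314)–(0.0631978, 0.358351, 1.4314)  len=0.2489
  (v5,v6,v2) [--+] → (-0.341919, 0.124442, 1.4314)–(-0.181933, 0.315108, 1.4314)  len=0.2489
  (v6,v7,v2) [--+] → (-0.341919, -0.124442, 1.4314)–(-0.341919, 0.124442, 1.4314)  len=0.2489
  (v7,v8,v2) [--+] → (-0.181933, -0.315108, 1.4314)–(-0.341919, -0.124442, 1.4314)  len=0.2489
  (v8,v9,v2) [--+] → (0.0631978, -0.358351, 1.4314)–(-0.181933, -0.315108, 1.4314)  len=0.2489
  (v9,v10,v2) [--+] → (0.278722, -0.23387, 1.4314)–(0.0631978, -0.358351, 1.4314)  len=0.2489
  (v10,v1,v2) [--+] → (0.363866, 0, 1.4314)–(0.278722, -0.23387, 1.4314)  len=0.2489

Chained into 1 loop(s):
  loop 1: 9 segments, perimeter = 2.2401
Total perimeter = 2.240

loops=1 perimeter=2.240


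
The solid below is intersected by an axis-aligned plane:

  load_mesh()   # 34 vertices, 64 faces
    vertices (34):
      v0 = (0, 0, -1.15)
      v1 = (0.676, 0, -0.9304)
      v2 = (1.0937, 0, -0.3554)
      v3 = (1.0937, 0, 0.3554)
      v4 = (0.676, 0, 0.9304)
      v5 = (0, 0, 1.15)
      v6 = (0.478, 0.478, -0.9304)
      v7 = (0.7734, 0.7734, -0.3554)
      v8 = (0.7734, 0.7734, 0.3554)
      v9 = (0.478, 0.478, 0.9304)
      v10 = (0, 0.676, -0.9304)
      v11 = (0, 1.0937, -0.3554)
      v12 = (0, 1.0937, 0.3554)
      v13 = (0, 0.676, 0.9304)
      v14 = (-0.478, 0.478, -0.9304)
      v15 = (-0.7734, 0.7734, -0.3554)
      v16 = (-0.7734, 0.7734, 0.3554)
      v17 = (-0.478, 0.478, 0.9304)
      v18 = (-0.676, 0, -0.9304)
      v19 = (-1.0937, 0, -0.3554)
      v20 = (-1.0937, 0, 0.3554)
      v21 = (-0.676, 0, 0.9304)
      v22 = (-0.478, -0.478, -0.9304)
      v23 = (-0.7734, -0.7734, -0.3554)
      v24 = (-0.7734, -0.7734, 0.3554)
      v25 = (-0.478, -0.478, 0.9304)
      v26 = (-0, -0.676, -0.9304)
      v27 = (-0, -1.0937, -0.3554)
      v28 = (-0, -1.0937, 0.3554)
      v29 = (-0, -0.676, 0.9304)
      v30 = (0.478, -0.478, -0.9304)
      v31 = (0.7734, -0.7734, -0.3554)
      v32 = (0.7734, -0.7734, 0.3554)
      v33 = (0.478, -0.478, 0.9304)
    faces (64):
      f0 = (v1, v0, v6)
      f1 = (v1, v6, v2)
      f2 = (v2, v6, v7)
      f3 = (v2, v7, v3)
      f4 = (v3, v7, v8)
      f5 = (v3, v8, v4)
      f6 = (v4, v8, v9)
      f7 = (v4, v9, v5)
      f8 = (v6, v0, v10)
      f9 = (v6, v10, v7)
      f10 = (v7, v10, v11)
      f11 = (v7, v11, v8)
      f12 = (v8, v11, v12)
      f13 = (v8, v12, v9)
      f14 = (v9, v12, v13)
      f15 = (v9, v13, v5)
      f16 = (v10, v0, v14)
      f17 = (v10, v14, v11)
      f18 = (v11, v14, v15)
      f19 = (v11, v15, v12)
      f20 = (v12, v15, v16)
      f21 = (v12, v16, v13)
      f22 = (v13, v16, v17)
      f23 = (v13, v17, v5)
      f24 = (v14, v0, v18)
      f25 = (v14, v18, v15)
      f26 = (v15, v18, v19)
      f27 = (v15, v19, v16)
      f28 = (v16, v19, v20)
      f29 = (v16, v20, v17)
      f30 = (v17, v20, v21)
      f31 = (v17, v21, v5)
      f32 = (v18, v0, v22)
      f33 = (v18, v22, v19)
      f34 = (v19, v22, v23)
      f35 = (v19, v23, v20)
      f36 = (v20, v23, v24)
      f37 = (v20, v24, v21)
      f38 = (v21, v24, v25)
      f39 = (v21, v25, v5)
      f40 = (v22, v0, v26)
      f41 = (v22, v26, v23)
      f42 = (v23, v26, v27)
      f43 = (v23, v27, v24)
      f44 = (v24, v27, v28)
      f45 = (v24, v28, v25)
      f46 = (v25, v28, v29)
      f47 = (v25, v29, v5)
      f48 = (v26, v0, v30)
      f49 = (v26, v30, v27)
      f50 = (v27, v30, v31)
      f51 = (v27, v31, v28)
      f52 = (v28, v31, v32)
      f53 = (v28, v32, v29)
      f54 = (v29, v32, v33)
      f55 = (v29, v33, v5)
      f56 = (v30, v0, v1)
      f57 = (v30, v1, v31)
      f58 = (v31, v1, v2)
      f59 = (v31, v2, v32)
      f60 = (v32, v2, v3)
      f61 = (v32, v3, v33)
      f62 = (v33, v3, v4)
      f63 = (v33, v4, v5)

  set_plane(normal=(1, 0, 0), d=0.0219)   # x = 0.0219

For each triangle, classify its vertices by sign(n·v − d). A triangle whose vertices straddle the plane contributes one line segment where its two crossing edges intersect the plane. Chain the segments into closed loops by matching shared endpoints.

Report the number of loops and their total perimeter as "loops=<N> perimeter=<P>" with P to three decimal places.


Straddling triangles (20 of 64):
  (v1,v0,v6) [+-+] → (0.0219, 0, -1.14289)–(0.0219, 0.0219, -1.13994)  len=0.0221
  (v4,v9,v5) [++-] → (0.0219, 0.0219, 1.13994)–(0.0219, 0, 1.14289)  len=0.0221
  (v6,v0,v10) [+--] → (0.0219, 0.0219, -1.13994)–(0.0219, 0.666928, -0.9304)  len=0.6782
  (v6,v10,v7) [+-+] → (0.0219, 0.666928, -0.9304)–(0.0219, 0.678758, -0.914118)  len=0.0201
  (v7,v10,v11) [+--] → (0.0219, 0.678758, -0.914118)–(0.0219, 1.08463, -0.3554)  len=0.6906
  (v7,v11,v8) [+-+] → (0.0219, 1.08463, -0.3554)–(0.0219, 1.08463, -0.335273)  len=0.0201
  (v8,v11,v12) [+--] → (0.0219, 1.08463, -0.335273)–(0.0219, 1.08463, 0.3554)  len=0.6907
  (v8,v12,v9) [+-+] → (0.0219, 1.08463, 0.3554)–(0.0219, 1.06549, 0.381744)  len=0.0326
  (v9,v12,v13) [+--] → (0.0219, 1.06549, 0.381744)–(0.0219, 0.666928, 0.9304)  len=0.6781
  (v9,v13,v5) [+--] → (0.0219, 0.666928, 0.9304)–(0.0219, 0.0219, 1.13994)  len=0.6782
  (v26,v0,v30) [--+] → (0.0219, -0.0219, -1.13994)–(0.0219, -0.666928, -0.9304)  len=0.6782
  (v26,v30,v27) [-+-] → (0.0219, -0.666928, -0.9304)–(0.0219, -1.06549, -0.381744)  len=0.6781
  (v27,v30,v31) [-++] → (0.0219, -1.06549, -0.381744)–(0.0219, -1.08463, -0.3554)  len=0.0326
  (v27,v31,v28) [-+-] → (0.0219, -1.08463, -0.3554)–(0.0219, -1.08463, 0.335273)  len=0.6907
  (v28,v31,v32) [-++] → (0.0219, -1.08463, 0.335273)–(0.0219, -1.08463, 0.3554)  len=0.0201
  (v28,v32,v29) [-+-] → (0.0219, -1.08463, 0.3554)–(0.0219, -0.678758, 0.914118)  len=0.6906
  (v29,v32,v33) [-++] → (0.0219, -0.678758, 0.914118)–(0.0219, -0.666928, 0.9304)  len=0.0201
  (v29,v33,v5) [-+-] → (0.0219, -0.666928, 0.9304)–(0.0219, -0.0219, 1.13994)  len=0.6782
  (v30,v0,v1) [+-+] → (0.0219, -0.0219, -1.13994)–(0.0219, 0, -1.14289)  len=0.0221
  (v33,v4,v5) [++-] → (0.0219, 0, 1.14289)–(0.0219, -0.0219, 1.13994)  len=0.0221

Chained into 1 loop(s):
  loop 1: 20 segments, perimeter = 7.0656
Total perimeter = 7.066

loops=1 perimeter=7.066


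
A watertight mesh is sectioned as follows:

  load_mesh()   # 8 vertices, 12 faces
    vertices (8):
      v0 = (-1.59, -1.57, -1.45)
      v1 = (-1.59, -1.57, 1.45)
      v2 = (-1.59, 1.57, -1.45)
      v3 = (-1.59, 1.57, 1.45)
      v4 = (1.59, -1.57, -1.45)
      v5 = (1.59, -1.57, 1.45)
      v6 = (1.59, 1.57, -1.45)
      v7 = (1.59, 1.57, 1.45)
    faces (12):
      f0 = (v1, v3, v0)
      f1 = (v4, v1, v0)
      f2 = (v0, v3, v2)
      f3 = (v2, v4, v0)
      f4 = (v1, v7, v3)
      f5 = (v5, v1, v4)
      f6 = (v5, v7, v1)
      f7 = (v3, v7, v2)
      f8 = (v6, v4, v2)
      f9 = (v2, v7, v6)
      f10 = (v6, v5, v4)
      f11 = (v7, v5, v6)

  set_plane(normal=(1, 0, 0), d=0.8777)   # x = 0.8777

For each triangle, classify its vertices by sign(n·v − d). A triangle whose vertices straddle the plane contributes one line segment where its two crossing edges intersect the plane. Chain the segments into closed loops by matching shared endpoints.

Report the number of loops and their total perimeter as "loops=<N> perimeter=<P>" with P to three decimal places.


loops=1 perimeter=12.080

Straddling triangles (8 of 12):
  (v4,v1,v0) [+--] → (0.8777, -1.57, -0.800418)–(0.8777, -1.57, -1.45)  len=0.6496
  (v2,v4,v0) [-+-] → (0.8777, -0.86666, -1.45)–(0.8777, -1.57, -1.45)  len=0.7033
  (v1,v7,v3) [-+-] → (0.8777, 0.86666, 1.45)–(0.8777, 1.57, 1.45)  len=0.7033
  (v5,v1,v4) [+-+] → (0.8777, -1.57, 1.45)–(0.8777, -1.57, -0.800418)  len=2.2504
  (v5,v7,v1) [++-] → (0.8777, 0.86666, 1.45)–(0.8777, -1.57, 1.45)  len=2.4367
  (v3,v7,v2) [-+-] → (0.8777, 1.57, 1.45)–(0.8777, 1.57, 0.800418)  len=0.6496
  (v6,v4,v2) [++-] → (0.8777, -0.86666, -1.45)–(0.8777, 1.57, -1.45)  len=2.4367
  (v2,v7,v6) [-++] → (0.8777, 1.57, 0.800418)–(0.8777, 1.57, -1.45)  len=2.2504

Chained into 1 loop(s):
  loop 1: 8 segments, perimeter = 12.0800
Total perimeter = 12.080


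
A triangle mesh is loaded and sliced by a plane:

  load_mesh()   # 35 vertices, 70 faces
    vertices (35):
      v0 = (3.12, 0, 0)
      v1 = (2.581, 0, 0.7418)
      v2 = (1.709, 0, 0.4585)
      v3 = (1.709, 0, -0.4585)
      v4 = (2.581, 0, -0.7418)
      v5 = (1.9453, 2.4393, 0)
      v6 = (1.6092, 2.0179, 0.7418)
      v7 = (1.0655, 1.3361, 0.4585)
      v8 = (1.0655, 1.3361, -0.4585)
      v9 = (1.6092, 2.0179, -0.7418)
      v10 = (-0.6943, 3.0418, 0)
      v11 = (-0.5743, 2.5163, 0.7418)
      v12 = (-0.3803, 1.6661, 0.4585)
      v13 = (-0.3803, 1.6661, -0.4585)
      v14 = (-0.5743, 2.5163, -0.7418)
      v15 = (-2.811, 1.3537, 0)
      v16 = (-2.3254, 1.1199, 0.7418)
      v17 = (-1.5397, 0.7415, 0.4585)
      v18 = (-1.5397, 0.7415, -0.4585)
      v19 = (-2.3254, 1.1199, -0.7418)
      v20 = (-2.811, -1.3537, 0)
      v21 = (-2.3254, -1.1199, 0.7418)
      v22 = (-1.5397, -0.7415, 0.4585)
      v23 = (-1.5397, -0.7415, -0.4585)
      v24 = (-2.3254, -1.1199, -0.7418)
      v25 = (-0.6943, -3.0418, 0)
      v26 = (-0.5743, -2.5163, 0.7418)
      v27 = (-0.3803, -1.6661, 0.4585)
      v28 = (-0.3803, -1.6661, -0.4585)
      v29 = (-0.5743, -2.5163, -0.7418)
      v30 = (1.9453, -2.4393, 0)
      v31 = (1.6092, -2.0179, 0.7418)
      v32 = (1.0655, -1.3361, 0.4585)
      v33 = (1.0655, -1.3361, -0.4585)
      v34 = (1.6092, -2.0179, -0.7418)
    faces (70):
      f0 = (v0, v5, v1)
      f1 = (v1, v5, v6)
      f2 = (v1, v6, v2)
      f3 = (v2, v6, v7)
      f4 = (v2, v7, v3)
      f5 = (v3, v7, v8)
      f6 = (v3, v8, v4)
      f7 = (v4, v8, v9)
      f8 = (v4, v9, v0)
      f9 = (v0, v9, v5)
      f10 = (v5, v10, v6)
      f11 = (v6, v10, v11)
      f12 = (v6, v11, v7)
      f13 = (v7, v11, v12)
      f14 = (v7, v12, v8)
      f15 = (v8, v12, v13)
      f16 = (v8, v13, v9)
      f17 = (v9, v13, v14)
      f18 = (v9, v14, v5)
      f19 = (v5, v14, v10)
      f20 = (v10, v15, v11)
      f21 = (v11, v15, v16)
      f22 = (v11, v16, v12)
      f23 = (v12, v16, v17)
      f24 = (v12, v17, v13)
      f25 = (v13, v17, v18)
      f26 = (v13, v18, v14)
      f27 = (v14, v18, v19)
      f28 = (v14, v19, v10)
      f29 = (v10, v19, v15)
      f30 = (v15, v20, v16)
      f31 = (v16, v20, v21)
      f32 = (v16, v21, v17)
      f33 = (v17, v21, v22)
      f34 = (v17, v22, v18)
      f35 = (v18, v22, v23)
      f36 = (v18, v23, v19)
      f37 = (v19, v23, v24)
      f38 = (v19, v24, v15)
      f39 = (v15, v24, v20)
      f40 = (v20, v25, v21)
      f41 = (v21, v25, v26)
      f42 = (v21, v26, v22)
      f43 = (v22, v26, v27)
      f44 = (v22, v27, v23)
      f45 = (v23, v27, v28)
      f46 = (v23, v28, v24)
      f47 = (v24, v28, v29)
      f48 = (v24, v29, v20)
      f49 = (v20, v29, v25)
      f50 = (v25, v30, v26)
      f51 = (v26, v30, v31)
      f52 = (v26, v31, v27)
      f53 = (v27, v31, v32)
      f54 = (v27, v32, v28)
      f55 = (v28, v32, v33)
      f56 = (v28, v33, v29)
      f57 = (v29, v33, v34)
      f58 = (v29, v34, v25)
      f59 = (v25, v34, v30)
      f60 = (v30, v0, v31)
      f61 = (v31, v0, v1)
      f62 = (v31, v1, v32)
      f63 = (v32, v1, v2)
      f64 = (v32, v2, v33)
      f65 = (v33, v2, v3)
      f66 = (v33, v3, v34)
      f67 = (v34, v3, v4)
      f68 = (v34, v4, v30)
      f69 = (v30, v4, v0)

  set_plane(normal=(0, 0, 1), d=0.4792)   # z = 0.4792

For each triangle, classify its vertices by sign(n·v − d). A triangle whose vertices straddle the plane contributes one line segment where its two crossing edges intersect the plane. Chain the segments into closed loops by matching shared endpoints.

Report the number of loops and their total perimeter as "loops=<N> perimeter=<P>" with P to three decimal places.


Straddling triangles (28 of 70):
  (v0,v5,v1) [--+] → (2.35596, 0.863521, 0.4792)–(2.77181, 0, 0.4792)  len=0.9584
  (v1,v5,v6) [+-+] → (2.35596, 0.863521, 0.4792)–(1.72818, 2.16708, 0.4792)  len=1.4468
  (v1,v6,v2) [++-] → (1.70171, 0.147443, 0.4792)–(1.77271, 0, 0.4792)  len=0.1637
  (v2,v6,v7) [-+-] → (1.70171, 0.147443, 0.4792)–(1.10523, 1.38592, 0.4792)  len=1.3746
  (v5,v10,v6) [--+] → (0.793752, 2.38036, 0.4792)–(1.72818, 2.16708, 0.4792)  len=0.9585
  (v6,v10,v11) [+-+] → (0.793752, 2.38036, 0.4792)–(-0.61678, 2.70233, 0.4792)  len=1.4468
  (v6,v11,v7) [++-] → (0.945684, 1.42233, 0.4792)–(1.10523, 1.38592, 0.4792)  len=0.1636
  (v7,v11,v12) [-+-] → (0.945684, 1.42233, 0.4792)–(-0.394475, 1.72822, 0.4792)  len=1.3746
  (v10,v15,v11) [--+] → (-1.3661, 2.10474, 0.4792)–(-0.61678, 2.70233, 0.4792)  len=0.9584
  (v11,v15,v16) [+-+] → (-1.3661, 2.10474, 0.4792)–(-2.4973, 1.20267, 0.4792)  len=1.4468
  (v11,v16,v12) [++-] → (-0.522423, 1.62619, 0.4792)–(-0.394475, 1.72822, 0.4792)  len=0.1636
  (v12,v16,v17) [-+-] → (-0.522423, 1.62619, 0.4792)–(-1.59711, 0.769149, 0.4792)  len=1.3746
  (v15,v20,v16) [--+] → (-2.4973, 0.244236, 0.4792)–(-2.4973, 1.20267, 0.4792)  len=0.9584
  (v16,v20,v21) [+-+] → (-2.4973, 0.244236, 0.4792)–(-2.4973, -1.20267, 0.4792)  len=1.4469
  (v16,v21,v17) [++-] → (-1.59711, 0.605492, 0.4792)–(-1.59711, 0.769149, 0.4792)  len=0.1637
  (v17,v21,v22) [-+-] → (-1.59711, 0.605492, 0.4792)–(-1.59711, -0.769149, 0.4792)  len=1.3746
  (v20,v25,v21) [--+] → (-1.74798, -1.80026, 0.4792)–(-2.4973, -1.20267, 0.4792)  len=0.9584
  (v21,v25,v26) [+-+] → (-1.74798, -1.80026, 0.4792)–(-0.61678, -2.70233, 0.4792)  len=1.4468
  (v21,v26,v22) [++-] → (-1.46916, -0.87118, 0.4792)–(-1.59711, -0.769149, 0.4792)  len=0.1636
  (v22,v26,v27) [-+-] → (-1.46916, -0.87118, 0.4792)–(-0.394475, -1.72822, 0.4792)  len=1.3746
  (v25,v30,v26) [--+] → (0.317648, -2.48904, 0.4792)–(-0.61678, -2.70233, 0.4792)  len=0.9585
  (v26,v30,v31) [+-+] → (0.317648, -2.48904, 0.4792)–(1.72818, -2.16708, 0.4792)  len=1.4468
  (v26,v31,v27) [++-] → (-0.234932, -1.69181, 0.4792)–(-0.394475, -1.72822, 0.4792)  len=0.1636
  (v27,v31,v32) [-+-] → (-0.234932, -1.69181, 0.4792)–(1.10523, -1.38592, 0.4792)  len=1.3746
  (v30,v0,v31) [--+] → (2.14403, -1.30356, 0.4792)–(1.72818, -2.16708, 0.4792)  len=0.9584
  (v31,v0,v1) [+-+] → (2.14403, -1.30356, 0.4792)–(2.77181, 0, 0.4792)  len=1.4468
  (v31,v1,v32) [++-] → (1.17623, -1.23847, 0.4792)–(1.10523, -1.38592, 0.4792)  len=0.1637
  (v32,v1,v2) [-+-] → (1.17623, -1.23847, 0.4792)–(1.77271, 0, 0.4792)  len=1.3746

Chained into 2 loop(s):
  loop 1: 14 segments, perimeter = 16.8370
  loop 2: 14 segments, perimeter = 10.7679
Total perimeter = 27.605

loops=2 perimeter=27.605


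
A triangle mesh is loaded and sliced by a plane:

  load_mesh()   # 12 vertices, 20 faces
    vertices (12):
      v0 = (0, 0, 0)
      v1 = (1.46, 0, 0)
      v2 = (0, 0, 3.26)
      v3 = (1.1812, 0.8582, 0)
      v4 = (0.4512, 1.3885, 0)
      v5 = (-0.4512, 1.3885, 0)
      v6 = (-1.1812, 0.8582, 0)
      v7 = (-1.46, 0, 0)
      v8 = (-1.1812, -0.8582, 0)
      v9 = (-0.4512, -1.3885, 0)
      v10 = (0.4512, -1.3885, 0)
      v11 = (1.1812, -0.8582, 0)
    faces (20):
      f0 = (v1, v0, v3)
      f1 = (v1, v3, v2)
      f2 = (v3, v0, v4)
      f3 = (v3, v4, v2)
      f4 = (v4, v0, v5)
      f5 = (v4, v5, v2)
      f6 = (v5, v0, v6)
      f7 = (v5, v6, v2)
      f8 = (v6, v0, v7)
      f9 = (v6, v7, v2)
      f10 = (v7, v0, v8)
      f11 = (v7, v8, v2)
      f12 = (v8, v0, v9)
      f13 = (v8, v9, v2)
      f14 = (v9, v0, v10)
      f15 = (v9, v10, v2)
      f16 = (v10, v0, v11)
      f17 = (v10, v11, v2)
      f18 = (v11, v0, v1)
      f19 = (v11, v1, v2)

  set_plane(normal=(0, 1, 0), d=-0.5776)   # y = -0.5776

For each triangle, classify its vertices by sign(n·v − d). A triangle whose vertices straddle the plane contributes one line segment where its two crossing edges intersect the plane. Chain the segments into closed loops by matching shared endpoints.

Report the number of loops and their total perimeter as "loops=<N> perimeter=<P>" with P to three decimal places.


loops=1 perimeter=7.326

Straddling triangles (10 of 20):
  (v7,v0,v8) [++-] → (-0.794991, -0.5776, 0)–(-1.27236, -0.5776, 0)  len=0.4774
  (v7,v8,v2) [+-+] → (-1.27236, -0.5776, 0)–(-0.794991, -0.5776, 1.0659)  len=1.1679
  (v8,v0,v9) [-+-] → (-0.794991, -0.5776, 0)–(-0.187694, -0.5776, 0)  len=0.6073
  (v8,v9,v2) [--+] → (-0.187694, -0.5776, 1.90388)–(-0.794991, -0.5776, 1.0659)  len=1.0349
  (v9,v0,v10) [-+-] → (-0.187694, -0.5776, 0)–(0.187694, -0.5776, 0)  len=0.3754
  (v9,v10,v2) [--+] → (0.187694, -0.5776, 1.90388)–(-0.187694, -0.5776, 1.90388)  len=0.3754
  (v10,v0,v11) [-+-] → (0.187694, -0.5776, 0)–(0.794991, -0.5776, 0)  len=0.6073
  (v10,v11,v2) [--+] → (0.794991, -0.5776, 1.0659)–(0.187694, -0.5776, 1.90388)  len=1.0349
  (v11,v0,v1) [-++] → (0.794991, -0.5776, 0)–(1.27236, -0.5776, 0)  len=0.4774
  (v11,v1,v2) [-++] → (1.27236, -0.5776, 0)–(0.794991, -0.5776, 1.0659)  len=1.1679

Chained into 1 loop(s):
  loop 1: 10 segments, perimeter = 7.3257
Total perimeter = 7.326
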